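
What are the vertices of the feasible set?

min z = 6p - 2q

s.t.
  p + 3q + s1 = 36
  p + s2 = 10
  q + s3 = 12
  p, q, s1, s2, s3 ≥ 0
Each vertex is the intersection of two constraint boundaries that also satisfies all remaining constraints:
  p = 0 and q = 0 → (0, 0)
  p = 10 and q = 0 → (10, 0)
  p + 3q = 36 and p = 10 → (10, 8.667)
  p + 3q = 36 and q = 12 → (0, 12)

Vertices: (0, 0), (10, 0), (10, 8.667), (0, 12)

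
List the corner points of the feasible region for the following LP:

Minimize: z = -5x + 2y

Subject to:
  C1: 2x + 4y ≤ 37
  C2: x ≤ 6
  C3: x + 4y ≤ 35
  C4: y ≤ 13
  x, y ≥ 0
Each vertex is the intersection of two constraint boundaries that also satisfies all remaining constraints:
  x = 0 and y = 0 → (0, 0)
  x = 6 and y = 0 → (6, 0)
  2x + 4y = 37 and x = 6 → (6, 6.25)
  2x + 4y = 37 and x + 4y = 35 → (2, 8.25)
  x + 4y = 35 and x = 0 → (0, 8.75)

Vertices: (0, 0), (6, 0), (6, 6.25), (2, 8.25), (0, 8.75)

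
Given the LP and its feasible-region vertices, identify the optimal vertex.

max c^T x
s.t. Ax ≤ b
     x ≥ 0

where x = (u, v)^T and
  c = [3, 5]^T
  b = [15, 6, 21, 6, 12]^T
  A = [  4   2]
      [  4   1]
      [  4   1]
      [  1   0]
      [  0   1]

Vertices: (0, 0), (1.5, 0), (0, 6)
(0, 6) with z = 30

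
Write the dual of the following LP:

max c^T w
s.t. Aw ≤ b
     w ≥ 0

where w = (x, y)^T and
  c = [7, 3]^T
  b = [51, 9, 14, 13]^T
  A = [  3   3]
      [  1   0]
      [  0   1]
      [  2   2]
Minimize: z = 51y1 + 9y2 + 14y3 + 13y4

Subject to:
  C1: -3y1 - y2 - 2y4 ≤ -7
  C2: -3y1 - y3 - 2y4 ≤ -3
  y1, y2, y3, y4 ≥ 0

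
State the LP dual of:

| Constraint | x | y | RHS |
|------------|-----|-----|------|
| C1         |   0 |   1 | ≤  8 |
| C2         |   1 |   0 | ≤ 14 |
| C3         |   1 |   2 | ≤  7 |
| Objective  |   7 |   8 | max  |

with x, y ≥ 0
Minimize: z = 8y1 + 14y2 + 7y3

Subject to:
  C1: -y2 - y3 ≤ -7
  C2: -y1 - 2y3 ≤ -8
  y1, y2, y3 ≥ 0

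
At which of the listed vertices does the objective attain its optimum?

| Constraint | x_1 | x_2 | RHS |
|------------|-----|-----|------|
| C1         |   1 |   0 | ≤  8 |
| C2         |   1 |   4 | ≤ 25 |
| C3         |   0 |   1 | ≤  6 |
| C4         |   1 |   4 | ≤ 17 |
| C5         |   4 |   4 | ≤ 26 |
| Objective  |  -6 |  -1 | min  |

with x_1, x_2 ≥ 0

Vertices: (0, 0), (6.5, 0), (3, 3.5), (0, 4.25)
Evaluating z = -6x_1 - x_2 at each vertex:
  (0, 0): z = 0
  (6.5, 0): z = -39
  (3, 3.5): z = -21.5
  (0, 4.25): z = -4.25

The smallest value is z = -39, attained at (6.5, 0).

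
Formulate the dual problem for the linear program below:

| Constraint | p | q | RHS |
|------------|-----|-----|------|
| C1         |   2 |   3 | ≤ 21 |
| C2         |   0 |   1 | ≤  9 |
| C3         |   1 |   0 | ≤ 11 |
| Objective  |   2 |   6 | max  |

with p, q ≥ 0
Minimize: z = 21y1 + 9y2 + 11y3

Subject to:
  C1: -2y1 - y3 ≤ -2
  C2: -3y1 - y2 ≤ -6
  y1, y2, y3 ≥ 0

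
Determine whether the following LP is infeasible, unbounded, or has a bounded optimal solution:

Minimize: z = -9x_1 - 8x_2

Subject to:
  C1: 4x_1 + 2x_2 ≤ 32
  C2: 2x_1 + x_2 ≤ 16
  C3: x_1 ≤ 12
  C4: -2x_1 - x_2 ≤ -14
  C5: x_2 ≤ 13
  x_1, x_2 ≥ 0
The point (1.5, 13) satisfies every constraint, so the LP is feasible; the constraints give x_1 ≤ 12 and x_2 ≤ 13, which with x_1, x_2 ≥ 0 keep the feasible region inside a bounded box. A feasible, bounded LP attains a finite optimum at a vertex.

Evaluating z = -9x_1 - 8x_2 at each vertex:
  (7, 0): z = -63
  (8, 0): z = -72
  (1.5, 13): z = -117.5
  (0.5, 13): z = -108.5

The LP has an optimal solution: (1.5, 13) with z = -117.5.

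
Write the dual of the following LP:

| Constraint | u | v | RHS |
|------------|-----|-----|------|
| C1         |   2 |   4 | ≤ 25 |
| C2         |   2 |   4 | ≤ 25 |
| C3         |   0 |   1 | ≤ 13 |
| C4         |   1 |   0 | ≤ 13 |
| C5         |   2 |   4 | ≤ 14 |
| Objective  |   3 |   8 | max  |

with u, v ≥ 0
Minimize: z = 25y1 + 25y2 + 13y3 + 13y4 + 14y5

Subject to:
  C1: -2y1 - 2y2 - y4 - 2y5 ≤ -3
  C2: -4y1 - 4y2 - y3 - 4y5 ≤ -8
  y1, y2, y3, y4, y5 ≥ 0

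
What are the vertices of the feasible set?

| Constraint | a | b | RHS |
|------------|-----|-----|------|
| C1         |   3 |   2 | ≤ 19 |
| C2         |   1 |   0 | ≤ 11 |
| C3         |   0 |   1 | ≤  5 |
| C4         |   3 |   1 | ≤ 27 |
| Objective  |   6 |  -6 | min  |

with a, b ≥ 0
Each vertex is the intersection of two constraint boundaries that also satisfies all remaining constraints:
  a = 0 and b = 0 → (0, 0)
  3a + 2b = 19 and b = 0 → (6.333, 0)
  3a + 2b = 19 and b = 5 → (3, 5)
  b = 5 and a = 0 → (0, 5)

Vertices: (0, 0), (6.333, 0), (3, 5), (0, 5)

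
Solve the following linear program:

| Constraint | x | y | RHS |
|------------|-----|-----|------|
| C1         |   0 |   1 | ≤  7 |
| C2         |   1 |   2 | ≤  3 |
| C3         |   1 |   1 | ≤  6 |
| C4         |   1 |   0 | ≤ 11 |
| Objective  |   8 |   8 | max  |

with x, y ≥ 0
Each vertex is the intersection of two constraint boundaries that also satisfies all remaining constraints:
  x = 0 and y = 0 → (0, 0)
  x + 2y = 3 and y = 0 → (3, 0)
  x + 2y = 3 and x = 0 → (0, 1.5)

Evaluating z = 8x + 8y at each vertex:
  (0, 0): z = 0
  (3, 0): z = 24
  (0, 1.5): z = 12

The maximum is at (3, 0) with z = 24.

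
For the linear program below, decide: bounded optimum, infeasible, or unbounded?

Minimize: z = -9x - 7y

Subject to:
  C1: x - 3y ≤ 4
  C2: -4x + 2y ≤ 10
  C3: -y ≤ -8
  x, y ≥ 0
Feasible point: (2, 8) satisfies every constraint, so the LP is feasible.
Direction d = (1, 1): for each constraint row a, a·d ≤ 0 —
  (1)(1) + (-3)(1) = -2 ≤ 0
  (-4)(1) + (2)(1) = -2 ≤ 0
  (0)(1) + (-1)(1) = -1 ≤ 0
and d ≥ 0, so (2, 8) + t·d stays feasible for every t ≥ 0. Along this ray z = -9x - 7y changes by -16 per unit t, so z → −∞.

The LP is unbounded; z can be made arbitrarily small.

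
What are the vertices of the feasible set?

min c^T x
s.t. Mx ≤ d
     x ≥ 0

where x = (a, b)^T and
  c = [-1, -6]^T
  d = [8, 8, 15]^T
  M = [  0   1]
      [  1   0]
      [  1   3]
Each vertex is the intersection of two constraint boundaries that also satisfies all remaining constraints:
  a = 0 and b = 0 → (0, 0)
  a = 8 and b = 0 → (8, 0)
  a = 8 and a + 3b = 15 → (8, 2.333)
  a + 3b = 15 and a = 0 → (0, 5)

Vertices: (0, 0), (8, 0), (8, 2.333), (0, 5)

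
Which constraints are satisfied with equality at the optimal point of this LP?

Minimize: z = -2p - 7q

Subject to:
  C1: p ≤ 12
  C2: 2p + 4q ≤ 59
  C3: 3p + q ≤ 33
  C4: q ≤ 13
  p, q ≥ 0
Optimal: p = 3.5, q = 13
Slack at optimum:
  C1: slack = 8.5
  C2: slack = 0 (binding)
  C3: slack = 9.5
  C4: slack = 0 (binding)
  p ≥ 0: p = 3.5
  q ≥ 0: q = 13
Binding constraints: C2, C4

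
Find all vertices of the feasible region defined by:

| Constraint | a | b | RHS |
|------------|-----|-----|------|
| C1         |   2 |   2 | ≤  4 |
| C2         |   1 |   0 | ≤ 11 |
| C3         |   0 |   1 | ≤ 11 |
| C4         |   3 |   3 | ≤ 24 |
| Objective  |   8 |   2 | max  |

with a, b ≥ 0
Each vertex is the intersection of two constraint boundaries that also satisfies all remaining constraints:
  a = 0 and b = 0 → (0, 0)
  2a + 2b = 4 and b = 0 → (2, 0)
  2a + 2b = 4 and a = 0 → (0, 2)

Vertices: (0, 0), (2, 0), (0, 2)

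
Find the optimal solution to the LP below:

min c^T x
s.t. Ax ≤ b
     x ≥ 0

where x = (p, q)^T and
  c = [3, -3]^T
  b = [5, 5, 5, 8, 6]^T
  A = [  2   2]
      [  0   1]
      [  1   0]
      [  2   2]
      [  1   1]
Each vertex is the intersection of two constraint boundaries that also satisfies all remaining constraints:
  p = 0 and q = 0 → (0, 0)
  2p + 2q = 5 and q = 0 → (2.5, 0)
  2p + 2q = 5 and p = 0 → (0, 2.5)

Evaluating z = 3p - 3q at each vertex:
  (0, 0): z = 0
  (2.5, 0): z = 7.5
  (0, 2.5): z = -7.5

The minimum is at (0, 2.5) with z = -7.5.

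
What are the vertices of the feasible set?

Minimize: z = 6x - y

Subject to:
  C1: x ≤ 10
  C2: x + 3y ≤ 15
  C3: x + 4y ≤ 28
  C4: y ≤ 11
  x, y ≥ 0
Each vertex is the intersection of two constraint boundaries that also satisfies all remaining constraints:
  x = 0 and y = 0 → (0, 0)
  x = 10 and y = 0 → (10, 0)
  x = 10 and x + 3y = 15 → (10, 1.667)
  x + 3y = 15 and x = 0 → (0, 5)

Vertices: (0, 0), (10, 0), (10, 1.667), (0, 5)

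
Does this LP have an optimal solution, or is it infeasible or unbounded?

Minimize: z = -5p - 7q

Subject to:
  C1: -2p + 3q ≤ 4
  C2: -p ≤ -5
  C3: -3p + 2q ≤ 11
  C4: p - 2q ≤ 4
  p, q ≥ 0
Feasible point: (5, 1) satisfies every constraint, so the LP is feasible.
Direction d = (3, 2): for each constraint row a, a·d ≤ 0 —
  (-2)(3) + (3)(2) = 0 ≤ 0
  (-1)(3) + (0)(2) = -3 ≤ 0
  (-3)(3) + (2)(2) = -5 ≤ 0
  (1)(3) + (-2)(2) = -1 ≤ 0
and d ≥ 0, so (5, 1) + t·d stays feasible for every t ≥ 0. Along this ray z = -5p - 7q changes by -29 per unit t, so z → −∞.

The LP is unbounded; z can be made arbitrarily small.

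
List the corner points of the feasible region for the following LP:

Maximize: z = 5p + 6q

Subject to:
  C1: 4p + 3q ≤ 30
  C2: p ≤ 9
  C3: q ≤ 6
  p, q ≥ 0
Each vertex is the intersection of two constraint boundaries that also satisfies all remaining constraints:
  p = 0 and q = 0 → (0, 0)
  4p + 3q = 30 and q = 0 → (7.5, 0)
  4p + 3q = 30 and q = 6 → (3, 6)
  q = 6 and p = 0 → (0, 6)

Vertices: (0, 0), (7.5, 0), (3, 6), (0, 6)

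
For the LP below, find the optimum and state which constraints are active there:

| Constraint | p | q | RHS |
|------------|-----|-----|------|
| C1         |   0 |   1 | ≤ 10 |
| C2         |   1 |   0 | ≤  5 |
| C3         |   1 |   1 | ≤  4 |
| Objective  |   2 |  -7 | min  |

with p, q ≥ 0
Optimal: p = 0, q = 4
Binding: C3, p ≥ 0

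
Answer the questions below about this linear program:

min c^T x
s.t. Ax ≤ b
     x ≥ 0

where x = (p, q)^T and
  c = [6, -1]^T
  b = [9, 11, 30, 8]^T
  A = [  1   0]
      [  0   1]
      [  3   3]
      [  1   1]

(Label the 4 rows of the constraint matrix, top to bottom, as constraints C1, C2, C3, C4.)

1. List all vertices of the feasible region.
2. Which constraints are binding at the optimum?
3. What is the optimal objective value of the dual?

1. (0, 0), (8, 0), (0, 8)
2. C4, p ≥ 0
3. -8 (by strong duality, equal to the primal optimum)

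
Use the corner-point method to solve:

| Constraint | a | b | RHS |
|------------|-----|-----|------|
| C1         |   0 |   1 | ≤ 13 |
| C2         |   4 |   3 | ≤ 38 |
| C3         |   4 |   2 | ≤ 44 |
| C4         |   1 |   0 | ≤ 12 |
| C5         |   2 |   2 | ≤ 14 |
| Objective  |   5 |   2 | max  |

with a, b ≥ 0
Each vertex is the intersection of two constraint boundaries that also satisfies all remaining constraints:
  a = 0 and b = 0 → (0, 0)
  2a + 2b = 14 and b = 0 → (7, 0)
  2a + 2b = 14 and a = 0 → (0, 7)

Evaluating z = 5a + 2b at each vertex:
  (0, 0): z = 0
  (7, 0): z = 35
  (0, 7): z = 14

The maximum is at (7, 0) with z = 35.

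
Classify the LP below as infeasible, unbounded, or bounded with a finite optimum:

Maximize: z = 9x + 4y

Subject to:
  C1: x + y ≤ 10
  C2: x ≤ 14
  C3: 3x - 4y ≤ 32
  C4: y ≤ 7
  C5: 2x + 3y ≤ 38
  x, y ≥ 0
The point (10, 0) satisfies every constraint, so the LP is feasible; the constraints give x ≤ 14 and y ≤ 7, which with x, y ≥ 0 keep the feasible region inside a bounded box. A feasible, bounded LP attains a finite optimum at a vertex.

Bounded optimum: z* = 90 at (10, 0).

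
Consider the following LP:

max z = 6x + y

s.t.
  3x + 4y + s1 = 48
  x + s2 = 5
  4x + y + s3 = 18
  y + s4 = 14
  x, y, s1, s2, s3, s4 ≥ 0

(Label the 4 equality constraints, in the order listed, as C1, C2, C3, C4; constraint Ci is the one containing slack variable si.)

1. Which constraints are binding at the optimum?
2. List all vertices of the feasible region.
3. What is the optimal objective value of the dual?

1. C3, y ≥ 0
2. (0, 0), (4.5, 0), (1.846, 10.62), (0, 12)
3. 27 (by strong duality, equal to the primal optimum)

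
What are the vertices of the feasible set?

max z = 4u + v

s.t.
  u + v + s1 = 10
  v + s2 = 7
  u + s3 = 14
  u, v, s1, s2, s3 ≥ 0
Each vertex is the intersection of two constraint boundaries that also satisfies all remaining constraints:
  u = 0 and v = 0 → (0, 0)
  u + v = 10 and v = 0 → (10, 0)
  u + v = 10 and v = 7 → (3, 7)
  v = 7 and u = 0 → (0, 7)

Vertices: (0, 0), (10, 0), (3, 7), (0, 7)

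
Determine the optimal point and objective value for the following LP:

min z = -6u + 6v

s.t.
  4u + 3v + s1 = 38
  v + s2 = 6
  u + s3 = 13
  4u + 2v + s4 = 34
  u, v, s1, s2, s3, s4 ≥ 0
Each vertex is the intersection of two constraint boundaries that also satisfies all remaining constraints:
  u = 0 and v = 0 → (0, 0)
  4u + 2v = 34 and v = 0 → (8.5, 0)
  4u + 3v = 38 and 4u + 2v = 34 → (6.5, 4)
  4u + 3v = 38 and v = 6 → (5, 6)
  v = 6 and u = 0 → (0, 6)

Evaluating z = -6u + 6v at each vertex:
  (0, 0): z = 0
  (8.5, 0): z = -51
  (6.5, 4): z = -15
  (5, 6): z = 6
  (0, 6): z = 36

The minimum is at (8.5, 0) with z = -51.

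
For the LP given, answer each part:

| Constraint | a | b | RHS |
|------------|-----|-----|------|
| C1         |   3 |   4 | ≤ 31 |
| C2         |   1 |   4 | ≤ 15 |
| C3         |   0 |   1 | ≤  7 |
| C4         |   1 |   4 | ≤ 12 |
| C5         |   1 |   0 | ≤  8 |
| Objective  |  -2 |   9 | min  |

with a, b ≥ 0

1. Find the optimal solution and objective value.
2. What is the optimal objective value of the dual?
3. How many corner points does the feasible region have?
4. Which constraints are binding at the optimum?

1. a = 8, b = 0, z = -16
2. -16 (by strong duality, equal to the primal optimum)
3. 4
4. C5, b ≥ 0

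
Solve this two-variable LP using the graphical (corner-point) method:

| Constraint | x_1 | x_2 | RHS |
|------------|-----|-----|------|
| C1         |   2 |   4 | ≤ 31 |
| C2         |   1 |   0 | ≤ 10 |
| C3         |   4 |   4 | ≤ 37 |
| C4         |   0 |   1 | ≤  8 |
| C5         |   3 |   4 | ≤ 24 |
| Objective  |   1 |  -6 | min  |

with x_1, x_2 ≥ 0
Each vertex is the intersection of two constraint boundaries that also satisfies all remaining constraints:
  x_1 = 0 and x_2 = 0 → (0, 0)
  3x_1 + 4x_2 = 24 and x_2 = 0 → (8, 0)
  3x_1 + 4x_2 = 24 and x_1 = 0 → (0, 6)

Evaluating z = x_1 - 6x_2 at each vertex:
  (0, 0): z = 0
  (8, 0): z = 8
  (0, 6): z = -36

The minimum is at (0, 6) with z = -36.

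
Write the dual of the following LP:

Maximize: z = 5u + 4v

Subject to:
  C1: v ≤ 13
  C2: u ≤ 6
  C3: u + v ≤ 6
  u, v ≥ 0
Minimize: z = 13y1 + 6y2 + 6y3

Subject to:
  C1: -y2 - y3 ≤ -5
  C2: -y1 - y3 ≤ -4
  y1, y2, y3 ≥ 0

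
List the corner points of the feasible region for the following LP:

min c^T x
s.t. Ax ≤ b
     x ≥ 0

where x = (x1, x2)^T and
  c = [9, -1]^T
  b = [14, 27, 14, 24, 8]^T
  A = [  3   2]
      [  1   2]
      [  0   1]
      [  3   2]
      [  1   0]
Each vertex is the intersection of two constraint boundaries that also satisfies all remaining constraints:
  x1 = 0 and x2 = 0 → (0, 0)
  3x1 + 2x2 = 14 and x2 = 0 → (4.667, 0)
  3x1 + 2x2 = 14 and x1 = 0 → (0, 7)

Vertices: (0, 0), (4.667, 0), (0, 7)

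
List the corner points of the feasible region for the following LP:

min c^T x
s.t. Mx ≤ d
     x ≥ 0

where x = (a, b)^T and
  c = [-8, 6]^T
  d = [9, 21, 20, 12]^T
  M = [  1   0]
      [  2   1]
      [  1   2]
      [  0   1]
Each vertex is the intersection of two constraint boundaries that also satisfies all remaining constraints:
  a = 0 and b = 0 → (0, 0)
  a = 9 and b = 0 → (9, 0)
  a = 9 and 2a + b = 21 → (9, 3)
  2a + b = 21 and a + 2b = 20 → (7.333, 6.333)
  a + 2b = 20 and a = 0 → (0, 10)

Vertices: (0, 0), (9, 0), (9, 3), (7.333, 6.333), (0, 10)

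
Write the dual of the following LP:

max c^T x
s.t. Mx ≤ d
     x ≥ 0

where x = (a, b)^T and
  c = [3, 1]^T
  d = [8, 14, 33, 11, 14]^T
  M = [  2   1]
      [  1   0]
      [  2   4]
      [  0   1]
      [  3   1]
Minimize: z = 8y1 + 14y2 + 33y3 + 11y4 + 14y5

Subject to:
  C1: -2y1 - y2 - 2y3 - 3y5 ≤ -3
  C2: -y1 - 4y3 - y4 - y5 ≤ -1
  y1, y2, y3, y4, y5 ≥ 0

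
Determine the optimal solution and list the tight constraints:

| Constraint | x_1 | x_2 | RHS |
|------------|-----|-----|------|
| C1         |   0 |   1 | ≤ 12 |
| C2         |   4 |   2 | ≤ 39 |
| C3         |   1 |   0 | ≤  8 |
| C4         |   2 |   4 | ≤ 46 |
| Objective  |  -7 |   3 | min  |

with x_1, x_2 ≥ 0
Optimal: x_1 = 8, x_2 = 0
Slack at optimum:
  C1: slack = 12
  C2: slack = 7
  C3: slack = 0 (binding)
  C4: slack = 30
  x_1 ≥ 0: x_1 = 8
  x_2 ≥ 0: x_2 = 0 (binding)
Binding constraints: C3, x_2 ≥ 0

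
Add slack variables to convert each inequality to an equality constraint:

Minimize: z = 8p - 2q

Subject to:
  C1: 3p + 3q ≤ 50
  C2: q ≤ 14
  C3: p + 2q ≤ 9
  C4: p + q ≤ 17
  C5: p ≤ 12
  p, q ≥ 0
min z = 8p - 2q

s.t.
  3p + 3q + s1 = 50
  q + s2 = 14
  p + 2q + s3 = 9
  p + q + s4 = 17
  p + s5 = 12
  p, q, s1, s2, s3, s4, s5 ≥ 0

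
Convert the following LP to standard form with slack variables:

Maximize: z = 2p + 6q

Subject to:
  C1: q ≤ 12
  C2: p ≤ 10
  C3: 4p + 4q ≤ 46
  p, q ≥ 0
max z = 2p + 6q

s.t.
  q + s1 = 12
  p + s2 = 10
  4p + 4q + s3 = 46
  p, q, s1, s2, s3 ≥ 0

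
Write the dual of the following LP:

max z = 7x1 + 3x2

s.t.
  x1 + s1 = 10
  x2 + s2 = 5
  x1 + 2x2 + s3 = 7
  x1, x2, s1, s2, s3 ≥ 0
Minimize: z = 10y1 + 5y2 + 7y3

Subject to:
  C1: -y1 - y3 ≤ -7
  C2: -y2 - 2y3 ≤ -3
  y1, y2, y3 ≥ 0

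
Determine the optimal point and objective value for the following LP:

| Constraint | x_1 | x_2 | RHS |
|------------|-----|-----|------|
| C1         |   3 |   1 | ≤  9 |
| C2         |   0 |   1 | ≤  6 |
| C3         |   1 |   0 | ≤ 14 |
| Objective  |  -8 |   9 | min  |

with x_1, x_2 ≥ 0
x_1 = 3, x_2 = 0, z = -24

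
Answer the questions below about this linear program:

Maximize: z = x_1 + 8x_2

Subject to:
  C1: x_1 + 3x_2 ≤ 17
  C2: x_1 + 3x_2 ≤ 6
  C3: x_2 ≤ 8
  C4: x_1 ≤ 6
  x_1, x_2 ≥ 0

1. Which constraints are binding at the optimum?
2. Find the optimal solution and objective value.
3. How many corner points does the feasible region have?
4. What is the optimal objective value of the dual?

1. C2, x_1 ≥ 0
2. x_1 = 0, x_2 = 2, z = 16
3. 3
4. 16 (by strong duality, equal to the primal optimum)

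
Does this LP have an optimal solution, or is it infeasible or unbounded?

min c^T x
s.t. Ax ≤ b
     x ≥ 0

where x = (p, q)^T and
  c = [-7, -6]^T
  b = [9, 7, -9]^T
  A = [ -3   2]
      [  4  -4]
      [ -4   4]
One constraint requires 4p - 4q ≤ 7, while the constraint -4p + 4q ≤ -9 is equivalent to 4p - 4q ≥ 9. Together they would need 9 ≤ 4p - 4q ≤ 7, which is impossible since 9 > 7. No point satisfies all constraints.

The feasible region is empty; the LP is infeasible.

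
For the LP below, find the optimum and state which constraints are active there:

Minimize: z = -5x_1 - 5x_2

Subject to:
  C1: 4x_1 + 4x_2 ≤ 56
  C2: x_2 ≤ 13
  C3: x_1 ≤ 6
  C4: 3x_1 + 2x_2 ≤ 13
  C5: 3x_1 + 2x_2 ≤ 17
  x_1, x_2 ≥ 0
Optimal: x_1 = 0, x_2 = 6.5
Binding: C4, x_1 ≥ 0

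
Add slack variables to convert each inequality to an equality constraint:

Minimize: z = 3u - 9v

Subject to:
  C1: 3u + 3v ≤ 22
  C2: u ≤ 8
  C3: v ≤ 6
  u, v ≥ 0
min z = 3u - 9v

s.t.
  3u + 3v + s1 = 22
  u + s2 = 8
  v + s3 = 6
  u, v, s1, s2, s3 ≥ 0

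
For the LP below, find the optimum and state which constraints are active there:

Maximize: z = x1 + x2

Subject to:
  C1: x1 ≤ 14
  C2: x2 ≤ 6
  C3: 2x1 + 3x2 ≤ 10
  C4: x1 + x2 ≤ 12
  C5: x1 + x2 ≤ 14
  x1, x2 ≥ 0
Optimal: x1 = 5, x2 = 0
Slack at optimum:
  C1: slack = 9
  C2: slack = 6
  C3: slack = 0 (binding)
  C4: slack = 7
  C5: slack = 9
  x1 ≥ 0: x1 = 5
  x2 ≥ 0: x2 = 0 (binding)
Binding constraints: C3, x2 ≥ 0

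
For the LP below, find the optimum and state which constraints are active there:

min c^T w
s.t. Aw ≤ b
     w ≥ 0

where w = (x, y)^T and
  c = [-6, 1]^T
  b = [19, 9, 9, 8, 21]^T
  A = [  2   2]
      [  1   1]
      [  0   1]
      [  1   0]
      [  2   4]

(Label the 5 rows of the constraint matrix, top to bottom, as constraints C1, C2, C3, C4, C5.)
Optimal: x = 8, y = 0
Binding: C4, y ≥ 0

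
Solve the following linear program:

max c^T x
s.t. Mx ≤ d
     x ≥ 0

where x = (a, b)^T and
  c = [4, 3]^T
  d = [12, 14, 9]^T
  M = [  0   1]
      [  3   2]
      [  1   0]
Each vertex is the intersection of two constraint boundaries that also satisfies all remaining constraints:
  a = 0 and b = 0 → (0, 0)
  3a + 2b = 14 and b = 0 → (4.667, 0)
  3a + 2b = 14 and a = 0 → (0, 7)

Evaluating z = 4a + 3b at each vertex:
  (0, 0): z = 0
  (4.667, 0): z = 18.67
  (0, 7): z = 21

The maximum is at (0, 7) with z = 21.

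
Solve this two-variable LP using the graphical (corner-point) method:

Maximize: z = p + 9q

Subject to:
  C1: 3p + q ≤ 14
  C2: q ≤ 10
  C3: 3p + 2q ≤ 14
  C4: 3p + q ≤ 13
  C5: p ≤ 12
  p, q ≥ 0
Each vertex is the intersection of two constraint boundaries that also satisfies all remaining constraints:
  p = 0 and q = 0 → (0, 0)
  3p + q = 13 and q = 0 → (4.333, 0)
  3p + 2q = 14 and 3p + q = 13 → (4, 1)
  3p + 2q = 14 and p = 0 → (0, 7)

Evaluating z = p + 9q at each vertex:
  (0, 0): z = 0
  (4.333, 0): z = 4.333
  (4, 1): z = 13
  (0, 7): z = 63

The maximum is at (0, 7) with z = 63.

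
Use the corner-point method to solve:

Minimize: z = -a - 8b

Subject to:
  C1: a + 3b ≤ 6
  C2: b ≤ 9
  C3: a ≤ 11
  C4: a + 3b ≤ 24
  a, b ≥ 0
Each vertex is the intersection of two constraint boundaries that also satisfies all remaining constraints:
  a = 0 and b = 0 → (0, 0)
  a + 3b = 6 and b = 0 → (6, 0)
  a + 3b = 6 and a = 0 → (0, 2)

Evaluating z = -a - 8b at each vertex:
  (0, 0): z = 0
  (6, 0): z = -6
  (0, 2): z = -16

The minimum is at (0, 2) with z = -16.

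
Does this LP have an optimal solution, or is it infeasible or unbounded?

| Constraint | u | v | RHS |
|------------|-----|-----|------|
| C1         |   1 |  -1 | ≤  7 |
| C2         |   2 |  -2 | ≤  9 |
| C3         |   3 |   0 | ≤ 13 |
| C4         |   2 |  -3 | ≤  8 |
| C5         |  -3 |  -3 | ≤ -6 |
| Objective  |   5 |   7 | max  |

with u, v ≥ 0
Feasible point: (0, 2) satisfies every constraint, so the LP is feasible.
Direction d = (0, 1): for each constraint row a, a·d ≤ 0 —
  (1)(0) + (-1)(1) = -1 ≤ 0
  (2)(0) + (-2)(1) = -2 ≤ 0
  (3)(0) + (0)(1) = 0 ≤ 0
  (2)(0) + (-3)(1) = -3 ≤ 0
  (-3)(0) + (-3)(1) = -3 ≤ 0
and d ≥ 0, so (0, 2) + t·d stays feasible for every t ≥ 0. Along this ray z = 5u + 7v changes by 7 per unit t, so z → +∞.

The LP is unbounded; z can be made arbitrarily large.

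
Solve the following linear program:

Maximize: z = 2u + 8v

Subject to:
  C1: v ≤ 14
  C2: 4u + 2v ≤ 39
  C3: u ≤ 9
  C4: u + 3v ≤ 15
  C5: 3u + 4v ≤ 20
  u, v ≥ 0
Each vertex is the intersection of two constraint boundaries that also satisfies all remaining constraints:
  u = 0 and v = 0 → (0, 0)
  3u + 4v = 20 and v = 0 → (6.667, 0)
  u + 3v = 15 and 3u + 4v = 20 → (0, 5)

Evaluating z = 2u + 8v at each vertex:
  (0, 0): z = 0
  (6.667, 0): z = 13.33
  (0, 5): z = 40

The maximum is at (0, 5) with z = 40.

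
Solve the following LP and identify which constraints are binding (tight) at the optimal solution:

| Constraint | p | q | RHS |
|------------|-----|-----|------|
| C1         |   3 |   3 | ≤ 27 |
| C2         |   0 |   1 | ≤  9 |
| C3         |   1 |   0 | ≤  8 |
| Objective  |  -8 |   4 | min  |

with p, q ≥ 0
Optimal: p = 8, q = 0
Slack at optimum:
  C1: slack = 3
  C2: slack = 9
  C3: slack = 0 (binding)
  p ≥ 0: p = 8
  q ≥ 0: q = 0 (binding)
Binding constraints: C3, q ≥ 0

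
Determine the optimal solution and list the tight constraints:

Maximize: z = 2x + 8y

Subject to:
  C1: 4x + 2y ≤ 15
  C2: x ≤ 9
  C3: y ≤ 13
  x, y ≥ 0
Optimal: x = 0, y = 7.5
Slack at optimum:
  C1: slack = 0 (binding)
  C2: slack = 9
  C3: slack = 5.5
  x ≥ 0: x = 0 (binding)
  y ≥ 0: y = 7.5
Binding constraints: C1, x ≥ 0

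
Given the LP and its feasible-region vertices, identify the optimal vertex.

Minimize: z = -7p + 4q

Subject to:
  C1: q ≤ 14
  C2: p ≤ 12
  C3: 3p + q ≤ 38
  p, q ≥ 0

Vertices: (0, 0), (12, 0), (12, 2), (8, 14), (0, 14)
Evaluating z = -7p + 4q at each vertex:
  (0, 0): z = 0
  (12, 0): z = -84
  (12, 2): z = -76
  (8, 14): z = 0
  (0, 14): z = 56

The smallest value is z = -84, attained at (12, 0).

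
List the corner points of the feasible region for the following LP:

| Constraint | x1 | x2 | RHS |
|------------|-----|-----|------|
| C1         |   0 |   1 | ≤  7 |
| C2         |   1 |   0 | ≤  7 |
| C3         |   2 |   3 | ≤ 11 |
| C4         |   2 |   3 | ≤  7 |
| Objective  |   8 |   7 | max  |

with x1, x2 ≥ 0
Each vertex is the intersection of two constraint boundaries that also satisfies all remaining constraints:
  x1 = 0 and x2 = 0 → (0, 0)
  2x1 + 3x2 = 7 and x2 = 0 → (3.5, 0)
  2x1 + 3x2 = 7 and x1 = 0 → (0, 2.333)

Vertices: (0, 0), (3.5, 0), (0, 2.333)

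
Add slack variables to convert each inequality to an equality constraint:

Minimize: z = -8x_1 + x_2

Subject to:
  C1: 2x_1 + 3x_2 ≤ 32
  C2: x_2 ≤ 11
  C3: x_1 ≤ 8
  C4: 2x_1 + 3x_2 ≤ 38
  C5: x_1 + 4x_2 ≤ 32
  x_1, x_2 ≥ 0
min z = -8x_1 + x_2

s.t.
  2x_1 + 3x_2 + s1 = 32
  x_2 + s2 = 11
  x_1 + s3 = 8
  2x_1 + 3x_2 + s4 = 38
  x_1 + 4x_2 + s5 = 32
  x_1, x_2, s1, s2, s3, s4, s5 ≥ 0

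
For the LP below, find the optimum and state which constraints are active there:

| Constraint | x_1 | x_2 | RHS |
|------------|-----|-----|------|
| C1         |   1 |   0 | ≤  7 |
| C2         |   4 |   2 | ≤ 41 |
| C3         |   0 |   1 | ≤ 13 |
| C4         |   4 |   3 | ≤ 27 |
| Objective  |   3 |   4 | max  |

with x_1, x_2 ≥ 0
Optimal: x_1 = 0, x_2 = 9
Slack at optimum:
  C1: slack = 7
  C2: slack = 23
  C3: slack = 4
  C4: slack = 0 (binding)
  x_1 ≥ 0: x_1 = 0 (binding)
  x_2 ≥ 0: x_2 = 9
Binding constraints: C4, x_1 ≥ 0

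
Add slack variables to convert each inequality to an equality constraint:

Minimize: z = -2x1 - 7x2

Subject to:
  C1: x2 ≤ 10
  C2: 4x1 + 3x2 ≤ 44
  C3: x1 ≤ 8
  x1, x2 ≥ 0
min z = -2x1 - 7x2

s.t.
  x2 + s1 = 10
  4x1 + 3x2 + s2 = 44
  x1 + s3 = 8
  x1, x2, s1, s2, s3 ≥ 0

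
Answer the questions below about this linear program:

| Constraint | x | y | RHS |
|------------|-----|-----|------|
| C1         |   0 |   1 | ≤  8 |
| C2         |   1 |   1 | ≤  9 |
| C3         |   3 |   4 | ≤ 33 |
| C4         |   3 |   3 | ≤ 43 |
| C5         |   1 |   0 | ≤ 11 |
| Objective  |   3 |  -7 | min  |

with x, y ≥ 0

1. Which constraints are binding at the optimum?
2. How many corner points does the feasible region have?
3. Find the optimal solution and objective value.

1. C1, x ≥ 0
2. 5
3. x = 0, y = 8, z = -56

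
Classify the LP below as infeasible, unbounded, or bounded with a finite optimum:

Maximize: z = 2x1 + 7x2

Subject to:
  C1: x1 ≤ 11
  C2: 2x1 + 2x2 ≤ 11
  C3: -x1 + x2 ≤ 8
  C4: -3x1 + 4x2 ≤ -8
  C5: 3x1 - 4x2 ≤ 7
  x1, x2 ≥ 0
C5 requires 3x1 - 4x2 ≤ 7, while C4 (-3x1 + 4x2 ≤ -8) is equivalent to 3x1 - 4x2 ≥ 8. Together they would need 8 ≤ 3x1 - 4x2 ≤ 7, which is impossible since 8 > 7. No point satisfies all constraints.

The feasible region is empty; the LP is infeasible.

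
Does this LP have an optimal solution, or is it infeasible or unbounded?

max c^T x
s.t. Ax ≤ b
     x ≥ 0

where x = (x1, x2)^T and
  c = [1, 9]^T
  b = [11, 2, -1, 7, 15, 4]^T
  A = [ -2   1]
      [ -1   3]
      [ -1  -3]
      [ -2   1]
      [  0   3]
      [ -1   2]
Feasible point: (1, 0) satisfies every constraint, so the LP is feasible.
Direction d = (1, 0): for each constraint row a, a·d ≤ 0 —
  (-2)(1) + (1)(0) = -2 ≤ 0
  (-1)(1) + (3)(0) = -1 ≤ 0
  (-1)(1) + (-3)(0) = -1 ≤ 0
  (-2)(1) + (1)(0) = -2 ≤ 0
  (0)(1) + (3)(0) = 0 ≤ 0
  (-1)(1) + (2)(0) = -1 ≤ 0
and d ≥ 0, so (1, 0) + t·d stays feasible for every t ≥ 0. Along this ray z = x1 + 9x2 changes by 1 per unit t, so z → +∞.

Unbounded — the objective can increase without bound over the feasible region.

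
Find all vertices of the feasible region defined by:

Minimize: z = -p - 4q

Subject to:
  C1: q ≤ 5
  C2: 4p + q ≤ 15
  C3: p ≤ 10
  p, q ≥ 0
Each vertex is the intersection of two constraint boundaries that also satisfies all remaining constraints:
  p = 0 and q = 0 → (0, 0)
  4p + q = 15 and q = 0 → (3.75, 0)
  q = 5 and 4p + q = 15 → (2.5, 5)
  q = 5 and p = 0 → (0, 5)

Vertices: (0, 0), (3.75, 0), (2.5, 5), (0, 5)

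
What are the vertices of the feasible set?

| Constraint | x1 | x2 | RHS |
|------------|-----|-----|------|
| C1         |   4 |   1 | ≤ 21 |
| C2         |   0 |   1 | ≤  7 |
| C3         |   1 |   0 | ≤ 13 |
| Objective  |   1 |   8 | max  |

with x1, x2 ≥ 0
Each vertex is the intersection of two constraint boundaries that also satisfies all remaining constraints:
  x1 = 0 and x2 = 0 → (0, 0)
  4x1 + x2 = 21 and x2 = 0 → (5.25, 0)
  4x1 + x2 = 21 and x2 = 7 → (3.5, 7)
  x2 = 7 and x1 = 0 → (0, 7)

Vertices: (0, 0), (5.25, 0), (3.5, 7), (0, 7)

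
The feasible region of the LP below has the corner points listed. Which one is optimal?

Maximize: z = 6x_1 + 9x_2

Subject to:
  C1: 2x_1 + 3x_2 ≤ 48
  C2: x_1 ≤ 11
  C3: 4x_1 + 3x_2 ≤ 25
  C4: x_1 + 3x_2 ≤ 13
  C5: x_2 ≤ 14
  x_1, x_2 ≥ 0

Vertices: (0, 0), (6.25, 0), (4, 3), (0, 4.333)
Evaluating z = 6x_1 + 9x_2 at each vertex:
  (0, 0): z = 0
  (6.25, 0): z = 37.5
  (4, 3): z = 51
  (0, 4.333): z = 39

The largest value is z = 51, attained at (4, 3).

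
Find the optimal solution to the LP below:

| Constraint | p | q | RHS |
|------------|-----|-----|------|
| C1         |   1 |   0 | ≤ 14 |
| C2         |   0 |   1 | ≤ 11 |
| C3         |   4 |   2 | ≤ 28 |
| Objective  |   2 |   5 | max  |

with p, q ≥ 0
p = 1.5, q = 11, z = 58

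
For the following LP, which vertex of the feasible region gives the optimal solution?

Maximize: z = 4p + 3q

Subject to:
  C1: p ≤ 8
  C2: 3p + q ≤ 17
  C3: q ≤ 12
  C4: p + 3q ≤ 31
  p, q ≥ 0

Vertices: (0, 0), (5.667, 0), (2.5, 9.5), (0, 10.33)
Evaluating z = 4p + 3q at each vertex:
  (0, 0): z = 0
  (5.667, 0): z = 22.67
  (2.5, 9.5): z = 38.5
  (0, 10.33): z = 31

The largest value is z = 38.5, attained at (2.5, 9.5).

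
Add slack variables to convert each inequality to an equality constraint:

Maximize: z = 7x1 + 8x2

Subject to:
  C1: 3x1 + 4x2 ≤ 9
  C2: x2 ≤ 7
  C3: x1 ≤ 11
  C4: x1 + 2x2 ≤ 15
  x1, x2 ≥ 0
max z = 7x1 + 8x2

s.t.
  3x1 + 4x2 + s1 = 9
  x2 + s2 = 7
  x1 + s3 = 11
  x1 + 2x2 + s4 = 15
  x1, x2, s1, s2, s3, s4 ≥ 0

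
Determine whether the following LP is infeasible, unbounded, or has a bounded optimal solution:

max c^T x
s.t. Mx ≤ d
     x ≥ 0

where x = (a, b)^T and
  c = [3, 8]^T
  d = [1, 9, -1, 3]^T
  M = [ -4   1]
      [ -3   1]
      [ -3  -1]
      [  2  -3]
Feasible point: (0, 1) satisfies every constraint, so the LP is feasible.
Direction d = (1, 1): for each constraint row a, a·d ≤ 0 —
  (-4)(1) + (1)(1) = -3 ≤ 0
  (-3)(1) + (1)(1) = -2 ≤ 0
  (-3)(1) + (-1)(1) = -4 ≤ 0
  (2)(1) + (-3)(1) = -1 ≤ 0
and d ≥ 0, so (0, 1) + t·d stays feasible for every t ≥ 0. Along this ray z = 3a + 8b changes by 11 per unit t, so z → +∞.

Unbounded: there is a feasible ray along which z → +∞.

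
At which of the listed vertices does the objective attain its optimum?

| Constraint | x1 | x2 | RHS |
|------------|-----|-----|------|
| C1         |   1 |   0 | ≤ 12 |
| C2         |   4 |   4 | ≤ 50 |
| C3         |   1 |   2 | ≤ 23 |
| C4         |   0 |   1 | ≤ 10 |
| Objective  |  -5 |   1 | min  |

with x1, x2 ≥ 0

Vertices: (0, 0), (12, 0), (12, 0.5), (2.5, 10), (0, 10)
(12, 0) with z = -60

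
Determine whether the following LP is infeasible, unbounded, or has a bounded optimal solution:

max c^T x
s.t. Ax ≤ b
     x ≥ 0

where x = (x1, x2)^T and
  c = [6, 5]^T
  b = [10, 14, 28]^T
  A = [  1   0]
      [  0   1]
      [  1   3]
The point (10, 6) satisfies every constraint, so the LP is feasible; the constraints give x1 ≤ 10 and x2 ≤ 14, which with x1, x2 ≥ 0 keep the feasible region inside a bounded box. A feasible, bounded LP attains a finite optimum at a vertex.

Bounded optimum: z* = 90 at (10, 6).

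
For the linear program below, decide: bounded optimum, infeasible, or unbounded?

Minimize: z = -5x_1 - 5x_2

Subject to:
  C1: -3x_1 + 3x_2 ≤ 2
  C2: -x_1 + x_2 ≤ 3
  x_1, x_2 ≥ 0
Feasible point: (0, 0) satisfies every constraint, so the LP is feasible.
Direction d = (1, 0): for each constraint row a, a·d ≤ 0 —
  (-3)(1) + (3)(0) = -3 ≤ 0
  (-1)(1) + (1)(0) = -1 ≤ 0
and d ≥ 0, so (0, 0) + t·d stays feasible for every t ≥ 0. Along this ray z = -5x_1 - 5x_2 changes by -5 per unit t, so z → −∞.

The LP is unbounded; z can be made arbitrarily small.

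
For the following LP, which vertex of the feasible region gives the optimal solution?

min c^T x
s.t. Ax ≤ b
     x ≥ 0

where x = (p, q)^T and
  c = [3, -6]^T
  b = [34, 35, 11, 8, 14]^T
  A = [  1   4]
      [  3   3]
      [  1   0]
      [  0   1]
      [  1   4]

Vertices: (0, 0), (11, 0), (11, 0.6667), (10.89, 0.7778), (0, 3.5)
Evaluating z = 3p - 6q at each vertex:
  (0, 0): z = 0
  (11, 0): z = 33
  (11, 0.6667): z = 29
  (10.89, 0.7778): z = 28
  (0, 3.5): z = -21

The smallest value is z = -21, attained at (0, 3.5).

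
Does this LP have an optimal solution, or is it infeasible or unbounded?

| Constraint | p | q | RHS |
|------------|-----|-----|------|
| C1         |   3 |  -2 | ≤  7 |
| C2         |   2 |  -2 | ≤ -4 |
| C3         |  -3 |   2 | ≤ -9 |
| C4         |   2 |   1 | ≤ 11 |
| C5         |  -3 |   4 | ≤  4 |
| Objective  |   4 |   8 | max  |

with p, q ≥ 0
C1 requires 3p - 2q ≤ 7, while C3 (-3p + 2q ≤ -9) is equivalent to 3p - 2q ≥ 9. Together they would need 9 ≤ 3p - 2q ≤ 7, which is impossible since 9 > 7. No point satisfies all constraints.

Infeasible: no point satisfies all constraints simultaneously.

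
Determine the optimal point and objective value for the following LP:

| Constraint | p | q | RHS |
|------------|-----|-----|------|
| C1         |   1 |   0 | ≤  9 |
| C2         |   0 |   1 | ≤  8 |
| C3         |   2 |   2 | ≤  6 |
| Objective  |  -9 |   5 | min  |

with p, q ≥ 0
Each vertex is the intersection of two constraint boundaries that also satisfies all remaining constraints:
  p = 0 and q = 0 → (0, 0)
  2p + 2q = 6 and q = 0 → (3, 0)
  2p + 2q = 6 and p = 0 → (0, 3)

Evaluating z = -9p + 5q at each vertex:
  (0, 0): z = 0
  (3, 0): z = -27
  (0, 3): z = 15

The minimum is at (3, 0) with z = -27.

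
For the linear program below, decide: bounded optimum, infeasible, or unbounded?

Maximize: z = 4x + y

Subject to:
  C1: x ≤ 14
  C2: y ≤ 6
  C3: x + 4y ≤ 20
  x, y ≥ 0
The point (14, 1.5) satisfies every constraint, so the LP is feasible; the constraints give x ≤ 14 and y ≤ 6, which with x, y ≥ 0 keep the feasible region inside a bounded box. A feasible, bounded LP attains a finite optimum at a vertex.

Bounded optimum: z* = 57.5 at (14, 1.5).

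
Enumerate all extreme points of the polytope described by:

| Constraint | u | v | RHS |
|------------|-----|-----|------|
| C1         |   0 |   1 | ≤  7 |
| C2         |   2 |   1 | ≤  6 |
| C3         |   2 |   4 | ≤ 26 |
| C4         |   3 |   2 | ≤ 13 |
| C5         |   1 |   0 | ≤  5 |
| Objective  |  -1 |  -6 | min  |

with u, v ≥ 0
Each vertex is the intersection of two constraint boundaries that also satisfies all remaining constraints:
  u = 0 and v = 0 → (0, 0)
  2u + v = 6 and v = 0 → (3, 0)
  2u + v = 6 and u = 0 → (0, 6)

Vertices: (0, 0), (3, 0), (0, 6)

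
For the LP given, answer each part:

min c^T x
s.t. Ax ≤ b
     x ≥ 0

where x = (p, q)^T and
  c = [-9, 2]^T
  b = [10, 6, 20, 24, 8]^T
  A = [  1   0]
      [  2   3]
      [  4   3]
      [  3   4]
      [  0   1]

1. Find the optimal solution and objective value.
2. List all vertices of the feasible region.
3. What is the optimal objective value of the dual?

1. p = 3, q = 0, z = -27
2. (0, 0), (3, 0), (0, 2)
3. -27 (by strong duality, equal to the primal optimum)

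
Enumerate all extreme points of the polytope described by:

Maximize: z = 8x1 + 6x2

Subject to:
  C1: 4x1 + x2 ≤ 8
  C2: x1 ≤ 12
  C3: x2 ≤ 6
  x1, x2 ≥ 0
Each vertex is the intersection of two constraint boundaries that also satisfies all remaining constraints:
  x1 = 0 and x2 = 0 → (0, 0)
  4x1 + x2 = 8 and x2 = 0 → (2, 0)
  4x1 + x2 = 8 and x2 = 6 → (0.5, 6)
  x2 = 6 and x1 = 0 → (0, 6)

Vertices: (0, 0), (2, 0), (0.5, 6), (0, 6)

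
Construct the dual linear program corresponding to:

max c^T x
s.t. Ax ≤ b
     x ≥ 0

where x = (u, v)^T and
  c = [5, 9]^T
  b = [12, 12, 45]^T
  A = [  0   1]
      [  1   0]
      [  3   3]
Minimize: z = 12y1 + 12y2 + 45y3

Subject to:
  C1: -y2 - 3y3 ≤ -5
  C2: -y1 - 3y3 ≤ -9
  y1, y2, y3 ≥ 0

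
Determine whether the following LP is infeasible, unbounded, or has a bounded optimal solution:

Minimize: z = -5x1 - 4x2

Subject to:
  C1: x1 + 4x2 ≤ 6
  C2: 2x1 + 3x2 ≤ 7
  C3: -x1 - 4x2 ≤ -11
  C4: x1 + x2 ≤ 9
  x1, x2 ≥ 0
C1 requires x1 + 4x2 ≤ 6, while C3 (-x1 - 4x2 ≤ -11) is equivalent to x1 + 4x2 ≥ 11. Together they would need 11 ≤ x1 + 4x2 ≤ 6, which is impossible since 11 > 6. No point satisfies all constraints.

The feasible region is empty; the LP is infeasible.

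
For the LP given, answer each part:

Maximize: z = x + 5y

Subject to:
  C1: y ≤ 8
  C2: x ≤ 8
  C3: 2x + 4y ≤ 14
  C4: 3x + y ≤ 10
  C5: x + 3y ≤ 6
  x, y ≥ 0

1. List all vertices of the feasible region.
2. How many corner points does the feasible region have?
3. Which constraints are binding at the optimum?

1. (0, 0), (3.333, 0), (3, 1), (0, 2)
2. 4
3. C5, x ≥ 0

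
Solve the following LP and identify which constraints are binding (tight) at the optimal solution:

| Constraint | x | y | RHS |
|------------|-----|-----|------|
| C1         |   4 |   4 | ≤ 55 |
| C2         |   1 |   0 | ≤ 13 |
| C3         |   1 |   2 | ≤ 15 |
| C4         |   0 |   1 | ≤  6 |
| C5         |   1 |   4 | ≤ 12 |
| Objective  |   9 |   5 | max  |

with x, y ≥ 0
Optimal: x = 12, y = 0
Slack at optimum:
  C1: slack = 7
  C2: slack = 1
  C3: slack = 3
  C4: slack = 6
  C5: slack = 0 (binding)
  x ≥ 0: x = 12
  y ≥ 0: y = 0 (binding)
Binding constraints: C5, y ≥ 0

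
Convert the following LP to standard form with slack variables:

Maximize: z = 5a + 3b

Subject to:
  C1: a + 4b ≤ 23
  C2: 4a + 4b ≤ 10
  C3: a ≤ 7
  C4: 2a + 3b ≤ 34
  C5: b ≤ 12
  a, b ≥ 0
max z = 5a + 3b

s.t.
  a + 4b + s1 = 23
  4a + 4b + s2 = 10
  a + s3 = 7
  2a + 3b + s4 = 34
  b + s5 = 12
  a, b, s1, s2, s3, s4, s5 ≥ 0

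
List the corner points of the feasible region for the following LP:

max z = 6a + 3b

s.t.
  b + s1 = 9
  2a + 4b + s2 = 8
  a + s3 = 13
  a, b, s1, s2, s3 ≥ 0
Each vertex is the intersection of two constraint boundaries that also satisfies all remaining constraints:
  a = 0 and b = 0 → (0, 0)
  2a + 4b = 8 and b = 0 → (4, 0)
  2a + 4b = 8 and a = 0 → (0, 2)

Vertices: (0, 0), (4, 0), (0, 2)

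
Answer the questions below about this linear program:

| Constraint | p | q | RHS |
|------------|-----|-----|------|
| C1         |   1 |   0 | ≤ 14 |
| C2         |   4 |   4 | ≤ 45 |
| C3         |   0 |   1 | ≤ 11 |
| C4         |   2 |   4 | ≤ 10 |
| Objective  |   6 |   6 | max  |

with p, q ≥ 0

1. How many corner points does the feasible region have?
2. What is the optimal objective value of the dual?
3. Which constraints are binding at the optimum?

1. 3
2. 30 (by strong duality, equal to the primal optimum)
3. C4, q ≥ 0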